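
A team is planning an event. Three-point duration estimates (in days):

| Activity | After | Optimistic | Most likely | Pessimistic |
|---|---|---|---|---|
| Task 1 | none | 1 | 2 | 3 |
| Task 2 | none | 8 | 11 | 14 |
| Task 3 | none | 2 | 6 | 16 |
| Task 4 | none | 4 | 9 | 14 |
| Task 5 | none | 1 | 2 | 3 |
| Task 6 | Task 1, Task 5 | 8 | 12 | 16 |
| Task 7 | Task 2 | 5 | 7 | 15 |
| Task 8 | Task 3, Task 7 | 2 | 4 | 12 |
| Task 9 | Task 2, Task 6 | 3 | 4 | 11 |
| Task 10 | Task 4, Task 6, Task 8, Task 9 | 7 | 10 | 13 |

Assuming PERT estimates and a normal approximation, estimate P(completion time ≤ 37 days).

te_Task 1 = (1 + 4·2 + 3)/6 = 12/6 = 2; σ²_Task 1 = ((3−1)/6)² = 0.111
te_Task 2 = (8 + 4·11 + 14)/6 = 66/6 = 11; σ²_Task 2 = ((14−8)/6)² = 1.000
te_Task 3 = (2 + 4·6 + 16)/6 = 42/6 = 7; σ²_Task 3 = ((16−2)/6)² = 5.444
te_Task 4 = (4 + 4·9 + 14)/6 = 54/6 = 9; σ²_Task 4 = ((14−4)/6)² = 2.778
te_Task 5 = (1 + 4·2 + 3)/6 = 12/6 = 2; σ²_Task 5 = ((3−1)/6)² = 0.111
te_Task 6 = (8 + 4·12 + 16)/6 = 72/6 = 12; σ²_Task 6 = ((16−8)/6)² = 1.778
te_Task 7 = (5 + 4·7 + 15)/6 = 48/6 = 8; σ²_Task 7 = ((15−5)/6)² = 2.778
te_Task 8 = (2 + 4·4 + 12)/6 = 30/6 = 5; σ²_Task 8 = ((12−2)/6)² = 2.778
te_Task 9 = (3 + 4·4 + 11)/6 = 30/6 = 5; σ²_Task 9 = ((11−3)/6)² = 1.778
te_Task 10 = (7 + 4·10 + 13)/6 = 60/6 = 10; σ²_Task 10 = ((13−7)/6)² = 1.000

Forward pass:
ES_Task 1 = 0; EF_Task 1 = 2
ES_Task 2 = 0; EF_Task 2 = 11
ES_Task 3 = 0; EF_Task 3 = 7
ES_Task 4 = 0; EF_Task 4 = 9
ES_Task 5 = 0; EF_Task 5 = 2
ES_Task 6 = max(EF_Task 1=2, EF_Task 5=2) = 2; EF_Task 6 = 2+12 = 14
ES_Task 7 = 11; EF_Task 7 = 11+8 = 19
ES_Task 8 = max(EF_Task 3=7, EF_Task 7=19) = 19; EF_Task 8 = 19+5 = 24
ES_Task 9 = max(EF_Task 2=11, EF_Task 6=14) = 14; EF_Task 9 = 14+5 = 19
ES_Task 10 = max(EF_Task 4=9, EF_Task 6=14, EF_Task 8=24, EF_Task 9=19) = 24; EF_Task 10 = 24+10 = 34
Expected project duration μ = 34 days. Critical path: Task 2 → Task 7 → Task 8 → Task 10.

Variance along critical path = 1.000 + 2.778 + 2.778 + 1.000 = 7.556; σ = √7.556 = 2.749 days.
Z = (37 − 34) / 2.749 = 1.091
P(T ≤ 37) = Φ(1.091) ≈ 0.862

0.862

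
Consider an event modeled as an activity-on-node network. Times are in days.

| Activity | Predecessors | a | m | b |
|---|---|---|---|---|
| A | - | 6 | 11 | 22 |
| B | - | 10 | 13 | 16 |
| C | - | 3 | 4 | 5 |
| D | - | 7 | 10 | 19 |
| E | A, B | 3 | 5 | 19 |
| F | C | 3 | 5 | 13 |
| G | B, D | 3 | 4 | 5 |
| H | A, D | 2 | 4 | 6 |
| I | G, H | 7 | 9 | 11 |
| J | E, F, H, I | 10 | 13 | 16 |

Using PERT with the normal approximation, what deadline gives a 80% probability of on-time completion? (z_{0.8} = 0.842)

te_A = (6 + 4·11 + 22)/6 = 72/6 = 12; σ²_A = ((22−6)/6)² = 7.111
te_B = (10 + 4·13 + 16)/6 = 78/6 = 13; σ²_B = ((16−10)/6)² = 1.000
te_C = (3 + 4·4 + 5)/6 = 24/6 = 4; σ²_C = ((5−3)/6)² = 0.111
te_D = (7 + 4·10 + 19)/6 = 66/6 = 11; σ²_D = ((19−7)/6)² = 4.000
te_E = (3 + 4·5 + 19)/6 = 42/6 = 7; σ²_E = ((19−3)/6)² = 7.111
te_F = (3 + 4·5 + 13)/6 = 36/6 = 6; σ²_F = ((13−3)/6)² = 2.778
te_G = (3 + 4·4 + 5)/6 = 24/6 = 4; σ²_G = ((5−3)/6)² = 0.111
te_H = (2 + 4·4 + 6)/6 = 24/6 = 4; σ²_H = ((6−2)/6)² = 0.444
te_I = (7 + 4·9 + 11)/6 = 54/6 = 9; σ²_I = ((11−7)/6)² = 0.444
te_J = (10 + 4·13 + 16)/6 = 78/6 = 13; σ²_J = ((16−10)/6)² = 1.000

Forward pass:
ES_A = 0; EF_A = 12
ES_B = 0; EF_B = 13
ES_C = 0; EF_C = 4
ES_D = 0; EF_D = 11
ES_E = max(EF_A=12, EF_B=13) = 13; EF_E = 13+7 = 20
ES_F = 4; EF_F = 4+6 = 10
ES_G = max(EF_B=13, EF_D=11) = 13; EF_G = 13+4 = 17
ES_H = max(EF_A=12, EF_D=11) = 12; EF_H = 12+4 = 16
ES_I = max(EF_G=17, EF_H=16) = 17; EF_I = 17+9 = 26
ES_J = max(EF_E=20, EF_F=10, EF_H=16, EF_I=26) = 26; EF_J = 26+13 = 39
Expected project duration μ = 39 days. Critical path: B → G → I → J.

Variance along critical path = 1.000 + 0.111 + 0.444 + 1.000 = 2.556; σ = 1.599 days.
D = μ + z·σ = 39 + 0.842·1.599 = 40.3 days

40.3 days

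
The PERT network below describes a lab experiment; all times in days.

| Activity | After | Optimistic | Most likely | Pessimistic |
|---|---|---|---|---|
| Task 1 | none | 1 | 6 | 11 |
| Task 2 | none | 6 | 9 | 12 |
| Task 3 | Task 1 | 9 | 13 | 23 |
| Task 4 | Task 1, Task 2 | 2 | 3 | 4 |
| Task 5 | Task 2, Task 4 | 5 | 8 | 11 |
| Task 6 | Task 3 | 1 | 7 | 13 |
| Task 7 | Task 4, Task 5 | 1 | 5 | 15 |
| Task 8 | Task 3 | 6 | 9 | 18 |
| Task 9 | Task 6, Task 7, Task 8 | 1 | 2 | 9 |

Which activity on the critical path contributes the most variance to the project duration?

te_Task 1 = (1 + 4·6 + 11)/6 = 36/6 = 6; σ²_Task 1 = ((11−1)/6)² = 2.778
te_Task 2 = (6 + 4·9 + 12)/6 = 54/6 = 9; σ²_Task 2 = ((12−6)/6)² = 1.000
te_Task 3 = (9 + 4·13 + 23)/6 = 84/6 = 14; σ²_Task 3 = ((23−9)/6)² = 5.444
te_Task 4 = (2 + 4·3 + 4)/6 = 18/6 = 3; σ²_Task 4 = ((4−2)/6)² = 0.111
te_Task 5 = (5 + 4·8 + 11)/6 = 48/6 = 8; σ²_Task 5 = ((11−5)/6)² = 1.000
te_Task 6 = (1 + 4·7 + 13)/6 = 42/6 = 7; σ²_Task 6 = ((13−1)/6)² = 4.000
te_Task 7 = (1 + 4·5 + 15)/6 = 36/6 = 6; σ²_Task 7 = ((15−1)/6)² = 5.444
te_Task 8 = (6 + 4·9 + 18)/6 = 60/6 = 10; σ²_Task 8 = ((18−6)/6)² = 4.000
te_Task 9 = (1 + 4·2 + 9)/6 = 18/6 = 3; σ²_Task 9 = ((9−1)/6)² = 1.778

Forward pass:
ES_Task 1 = 0; EF_Task 1 = 6
ES_Task 2 = 0; EF_Task 2 = 9
ES_Task 3 = 6; EF_Task 3 = 6+14 = 20
ES_Task 4 = max(EF_Task 1=6, EF_Task 2=9) = 9; EF_Task 4 = 9+3 = 12
ES_Task 5 = max(EF_Task 2=9, EF_Task 4=12) = 12; EF_Task 5 = 12+8 = 20
ES_Task 6 = 20; EF_Task 6 = 20+7 = 27
ES_Task 7 = max(EF_Task 4=12, EF_Task 5=20) = 20; EF_Task 7 = 20+6 = 26
ES_Task 8 = 20; EF_Task 8 = 20+10 = 30
ES_Task 9 = max(EF_Task 6=27, EF_Task 7=26, EF_Task 8=30) = 30; EF_Task 9 = 30+3 = 33
Expected project duration μ = 33 days. Critical path: Task 1 → Task 3 → Task 8 → Task 9.

Variances on critical path: σ²_Task 1=2.778, σ²_Task 3=5.444, σ²_Task 8=4.000, σ²_Task 9=1.778.
Largest is σ²_Task 3 = 5.444.

Task 3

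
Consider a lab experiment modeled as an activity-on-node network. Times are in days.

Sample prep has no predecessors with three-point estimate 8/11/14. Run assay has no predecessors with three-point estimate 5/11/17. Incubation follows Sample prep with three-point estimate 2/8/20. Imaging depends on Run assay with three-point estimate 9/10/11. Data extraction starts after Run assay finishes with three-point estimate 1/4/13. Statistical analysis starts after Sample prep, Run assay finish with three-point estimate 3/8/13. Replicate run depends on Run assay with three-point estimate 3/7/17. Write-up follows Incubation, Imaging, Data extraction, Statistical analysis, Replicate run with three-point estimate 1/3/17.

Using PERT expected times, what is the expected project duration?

26 days

te_Sample prep = (8 + 4·11 + 14)/6 = 66/6 = 11
te_Run assay = (5 + 4·11 + 17)/6 = 66/6 = 11
te_Incubation = (2 + 4·8 + 20)/6 = 54/6 = 9
te_Imaging = (9 + 4·10 + 11)/6 = 60/6 = 10
te_Data extraction = (1 + 4·4 + 13)/6 = 30/6 = 5
te_Statistical analysis = (3 + 4·8 + 13)/6 = 48/6 = 8
te_Replicate run = (3 + 4·7 + 17)/6 = 48/6 = 8
te_Write-up = (1 + 4·3 + 17)/6 = 30/6 = 5

Forward pass:
ES_Sample prep = 0; EF_Sample prep = 11
ES_Run assay = 0; EF_Run assay = 11
ES_Incubation = 11; EF_Incubation = 11+9 = 20
ES_Imaging = 11; EF_Imaging = 11+10 = 21
ES_Data extraction = 11; EF_Data extraction = 11+5 = 16
ES_Statistical analysis = max(EF_Sample prep=11, EF_Run assay=11) = 11; EF_Statistical analysis = 11+8 = 19
ES_Replicate run = 11; EF_Replicate run = 11+8 = 19
ES_Write-up = max(EF_Incubation=20, EF_Imaging=21, EF_Data extraction=16, EF_Statistical analysis=19, EF_Replicate run=19) = 21; EF_Write-up = 21+5 = 26
Expected project duration μ = 26 days. Critical path: Run assay → Imaging → Write-up.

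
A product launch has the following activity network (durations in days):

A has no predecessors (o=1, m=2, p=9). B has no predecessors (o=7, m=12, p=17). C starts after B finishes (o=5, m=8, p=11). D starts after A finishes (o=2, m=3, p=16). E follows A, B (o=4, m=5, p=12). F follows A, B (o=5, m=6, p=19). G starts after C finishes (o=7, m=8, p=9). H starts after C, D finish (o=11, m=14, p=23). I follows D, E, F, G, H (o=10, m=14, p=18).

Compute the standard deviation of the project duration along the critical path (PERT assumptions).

te_A = (1 + 4·2 + 9)/6 = 18/6 = 3; σ²_A = ((9−1)/6)² = 1.778
te_B = (7 + 4·12 + 17)/6 = 72/6 = 12; σ²_B = ((17−7)/6)² = 2.778
te_C = (5 + 4·8 + 11)/6 = 48/6 = 8; σ²_C = ((11−5)/6)² = 1.000
te_D = (2 + 4·3 + 16)/6 = 30/6 = 5; σ²_D = ((16−2)/6)² = 5.444
te_E = (4 + 4·5 + 12)/6 = 36/6 = 6; σ²_E = ((12−4)/6)² = 1.778
te_F = (5 + 4·6 + 19)/6 = 48/6 = 8; σ²_F = ((19−5)/6)² = 5.444
te_G = (7 + 4·8 + 9)/6 = 48/6 = 8; σ²_G = ((9−7)/6)² = 0.111
te_H = (11 + 4·14 + 23)/6 = 90/6 = 15; σ²_H = ((23−11)/6)² = 4.000
te_I = (10 + 4·14 + 18)/6 = 84/6 = 14; σ²_I = ((18−10)/6)² = 1.778

Forward pass:
ES_A = 0; EF_A = 3
ES_B = 0; EF_B = 12
ES_C = 12; EF_C = 12+8 = 20
ES_D = 3; EF_D = 3+5 = 8
ES_E = max(EF_A=3, EF_B=12) = 12; EF_E = 12+6 = 18
ES_F = max(EF_A=3, EF_B=12) = 12; EF_F = 12+8 = 20
ES_G = 20; EF_G = 20+8 = 28
ES_H = max(EF_C=20, EF_D=8) = 20; EF_H = 20+15 = 35
ES_I = max(EF_D=8, EF_E=18, EF_F=20, EF_G=28, EF_H=35) = 35; EF_I = 35+14 = 49
Expected project duration μ = 49 days. Critical path: B → C → H → I.

Variance along critical path = 2.778 + 1.000 + 4.000 + 1.778 = 9.556
σ = √9.556 = 3.091 days

3.09 days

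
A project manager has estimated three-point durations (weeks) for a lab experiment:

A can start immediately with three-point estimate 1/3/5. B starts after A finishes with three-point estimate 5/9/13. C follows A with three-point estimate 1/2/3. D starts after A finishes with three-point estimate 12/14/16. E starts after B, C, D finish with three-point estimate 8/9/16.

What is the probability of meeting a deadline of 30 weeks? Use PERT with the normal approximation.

te_A = (1 + 4·3 + 5)/6 = 18/6 = 3; σ²_A = ((5−1)/6)² = 0.444
te_B = (5 + 4·9 + 13)/6 = 54/6 = 9; σ²_B = ((13−5)/6)² = 1.778
te_C = (1 + 4·2 + 3)/6 = 12/6 = 2; σ²_C = ((3−1)/6)² = 0.111
te_D = (12 + 4·14 + 16)/6 = 84/6 = 14; σ²_D = ((16−12)/6)² = 0.444
te_E = (8 + 4·9 + 16)/6 = 60/6 = 10; σ²_E = ((16−8)/6)² = 1.778

Forward pass:
ES_A = 0; EF_A = 3
ES_B = 3; EF_B = 3+9 = 12
ES_C = 3; EF_C = 3+2 = 5
ES_D = 3; EF_D = 3+14 = 17
ES_E = max(EF_B=12, EF_C=5, EF_D=17) = 17; EF_E = 17+10 = 27
Expected project duration μ = 27 weeks. Critical path: A → D → E.

Variance along critical path = 0.444 + 0.444 + 1.778 = 2.667; σ = √2.667 = 1.633 weeks.
Z = (30 − 27) / 1.633 = 1.837
P(T ≤ 30) = Φ(1.837) ≈ 0.967

0.967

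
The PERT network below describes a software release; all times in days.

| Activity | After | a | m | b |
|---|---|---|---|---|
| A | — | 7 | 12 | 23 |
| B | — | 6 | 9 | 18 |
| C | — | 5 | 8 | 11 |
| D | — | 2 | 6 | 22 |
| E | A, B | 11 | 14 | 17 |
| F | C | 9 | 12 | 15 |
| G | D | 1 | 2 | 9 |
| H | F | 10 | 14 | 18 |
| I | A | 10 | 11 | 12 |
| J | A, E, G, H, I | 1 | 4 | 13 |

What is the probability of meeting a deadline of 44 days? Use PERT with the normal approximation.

0.964

te_A = (7 + 4·12 + 23)/6 = 78/6 = 13; σ²_A = ((23−7)/6)² = 7.111
te_B = (6 + 4·9 + 18)/6 = 60/6 = 10; σ²_B = ((18−6)/6)² = 4.000
te_C = (5 + 4·8 + 11)/6 = 48/6 = 8; σ²_C = ((11−5)/6)² = 1.000
te_D = (2 + 4·6 + 22)/6 = 48/6 = 8; σ²_D = ((22−2)/6)² = 11.111
te_E = (11 + 4·14 + 17)/6 = 84/6 = 14; σ²_E = ((17−11)/6)² = 1.000
te_F = (9 + 4·12 + 15)/6 = 72/6 = 12; σ²_F = ((15−9)/6)² = 1.000
te_G = (1 + 4·2 + 9)/6 = 18/6 = 3; σ²_G = ((9−1)/6)² = 1.778
te_H = (10 + 4·14 + 18)/6 = 84/6 = 14; σ²_H = ((18−10)/6)² = 1.778
te_I = (10 + 4·11 + 12)/6 = 66/6 = 11; σ²_I = ((12−10)/6)² = 0.111
te_J = (1 + 4·4 + 13)/6 = 30/6 = 5; σ²_J = ((13−1)/6)² = 4.000

Forward pass:
ES_A = 0; EF_A = 13
ES_B = 0; EF_B = 10
ES_C = 0; EF_C = 8
ES_D = 0; EF_D = 8
ES_E = max(EF_A=13, EF_B=10) = 13; EF_E = 13+14 = 27
ES_F = 8; EF_F = 8+12 = 20
ES_G = 8; EF_G = 8+3 = 11
ES_H = 20; EF_H = 20+14 = 34
ES_I = 13; EF_I = 13+11 = 24
ES_J = max(EF_A=13, EF_E=27, EF_G=11, EF_H=34, EF_I=24) = 34; EF_J = 34+5 = 39
Expected project duration μ = 39 days. Critical path: C → F → H → J.

Variance along critical path = 1.000 + 1.000 + 1.778 + 4.000 = 7.778; σ = √7.778 = 2.789 days.
Z = (44 − 39) / 2.789 = 1.793
P(T ≤ 44) = Φ(1.793) ≈ 0.964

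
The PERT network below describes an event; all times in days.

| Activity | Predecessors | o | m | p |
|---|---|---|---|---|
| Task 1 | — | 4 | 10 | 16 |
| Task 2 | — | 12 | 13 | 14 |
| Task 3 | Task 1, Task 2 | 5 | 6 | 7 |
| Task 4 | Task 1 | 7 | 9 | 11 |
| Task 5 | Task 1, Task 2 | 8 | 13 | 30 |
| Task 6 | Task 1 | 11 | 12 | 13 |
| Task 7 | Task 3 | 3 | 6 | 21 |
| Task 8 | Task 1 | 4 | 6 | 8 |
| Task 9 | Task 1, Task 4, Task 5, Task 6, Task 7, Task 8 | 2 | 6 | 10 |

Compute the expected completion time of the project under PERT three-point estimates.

te_Task 1 = (4 + 4·10 + 16)/6 = 60/6 = 10
te_Task 2 = (12 + 4·13 + 14)/6 = 78/6 = 13
te_Task 3 = (5 + 4·6 + 7)/6 = 36/6 = 6
te_Task 4 = (7 + 4·9 + 11)/6 = 54/6 = 9
te_Task 5 = (8 + 4·13 + 30)/6 = 90/6 = 15
te_Task 6 = (11 + 4·12 + 13)/6 = 72/6 = 12
te_Task 7 = (3 + 4·6 + 21)/6 = 48/6 = 8
te_Task 8 = (4 + 4·6 + 8)/6 = 36/6 = 6
te_Task 9 = (2 + 4·6 + 10)/6 = 36/6 = 6

Forward pass:
ES_Task 1 = 0; EF_Task 1 = 10
ES_Task 2 = 0; EF_Task 2 = 13
ES_Task 3 = max(EF_Task 1=10, EF_Task 2=13) = 13; EF_Task 3 = 13+6 = 19
ES_Task 4 = 10; EF_Task 4 = 10+9 = 19
ES_Task 5 = max(EF_Task 1=10, EF_Task 2=13) = 13; EF_Task 5 = 13+15 = 28
ES_Task 6 = 10; EF_Task 6 = 10+12 = 22
ES_Task 7 = 19; EF_Task 7 = 19+8 = 27
ES_Task 8 = 10; EF_Task 8 = 10+6 = 16
ES_Task 9 = max(EF_Task 1=10, EF_Task 4=19, EF_Task 5=28, EF_Task 6=22, EF_Task 7=27, EF_Task 8=16) = 28; EF_Task 9 = 28+6 = 34
Expected project duration μ = 34 days. Critical path: Task 2 → Task 5 → Task 9.

34 days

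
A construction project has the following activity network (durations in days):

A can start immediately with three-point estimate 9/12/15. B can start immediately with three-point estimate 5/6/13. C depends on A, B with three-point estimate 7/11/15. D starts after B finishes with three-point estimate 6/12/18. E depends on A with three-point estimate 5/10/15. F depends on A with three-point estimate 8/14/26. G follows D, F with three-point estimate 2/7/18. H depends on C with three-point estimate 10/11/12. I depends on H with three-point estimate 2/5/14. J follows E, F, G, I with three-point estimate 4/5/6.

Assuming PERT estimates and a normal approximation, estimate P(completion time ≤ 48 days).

0.872

te_A = (9 + 4·12 + 15)/6 = 72/6 = 12; σ²_A = ((15−9)/6)² = 1.000
te_B = (5 + 4·6 + 13)/6 = 42/6 = 7; σ²_B = ((13−5)/6)² = 1.778
te_C = (7 + 4·11 + 15)/6 = 66/6 = 11; σ²_C = ((15−7)/6)² = 1.778
te_D = (6 + 4·12 + 18)/6 = 72/6 = 12; σ²_D = ((18−6)/6)² = 4.000
te_E = (5 + 4·10 + 15)/6 = 60/6 = 10; σ²_E = ((15−5)/6)² = 2.778
te_F = (8 + 4·14 + 26)/6 = 90/6 = 15; σ²_F = ((26−8)/6)² = 9.000
te_G = (2 + 4·7 + 18)/6 = 48/6 = 8; σ²_G = ((18−2)/6)² = 7.111
te_H = (10 + 4·11 + 12)/6 = 66/6 = 11; σ²_H = ((12−10)/6)² = 0.111
te_I = (2 + 4·5 + 14)/6 = 36/6 = 6; σ²_I = ((14−2)/6)² = 4.000
te_J = (4 + 4·5 + 6)/6 = 30/6 = 5; σ²_J = ((6−4)/6)² = 0.111

Forward pass:
ES_A = 0; EF_A = 12
ES_B = 0; EF_B = 7
ES_C = max(EF_A=12, EF_B=7) = 12; EF_C = 12+11 = 23
ES_D = 7; EF_D = 7+12 = 19
ES_E = 12; EF_E = 12+10 = 22
ES_F = 12; EF_F = 12+15 = 27
ES_G = max(EF_D=19, EF_F=27) = 27; EF_G = 27+8 = 35
ES_H = 23; EF_H = 23+11 = 34
ES_I = 34; EF_I = 34+6 = 40
ES_J = max(EF_E=22, EF_F=27, EF_G=35, EF_I=40) = 40; EF_J = 40+5 = 45
Expected project duration μ = 45 days. Critical path: A → C → H → I → J.

Variance along critical path = 1.000 + 1.778 + 0.111 + 4.000 + 0.111 = 7.000; σ = √7.000 = 2.646 days.
Z = (48 − 45) / 2.646 = 1.134
P(T ≤ 48) = Φ(1.134) ≈ 0.872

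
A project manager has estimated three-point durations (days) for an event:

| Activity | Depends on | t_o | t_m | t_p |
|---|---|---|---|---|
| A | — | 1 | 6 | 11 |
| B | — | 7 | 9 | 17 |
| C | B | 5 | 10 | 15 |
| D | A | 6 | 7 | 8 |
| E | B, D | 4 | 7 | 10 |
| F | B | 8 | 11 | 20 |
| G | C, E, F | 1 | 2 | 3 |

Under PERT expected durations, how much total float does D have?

te_A = (1 + 4·6 + 11)/6 = 36/6 = 6
te_B = (7 + 4·9 + 17)/6 = 60/6 = 10
te_C = (5 + 4·10 + 15)/6 = 60/6 = 10
te_D = (6 + 4·7 + 8)/6 = 42/6 = 7
te_E = (4 + 4·7 + 10)/6 = 42/6 = 7
te_F = (8 + 4·11 + 20)/6 = 72/6 = 12
te_G = (1 + 4·2 + 3)/6 = 12/6 = 2

Forward pass:
ES_A = 0; EF_A = 6
ES_B = 0; EF_B = 10
ES_C = 10; EF_C = 10+10 = 20
ES_D = 6; EF_D = 6+7 = 13
ES_E = max(EF_B=10, EF_D=13) = 13; EF_E = 13+7 = 20
ES_F = 10; EF_F = 10+12 = 22
ES_G = max(EF_C=20, EF_E=20, EF_F=22) = 22; EF_G = 22+2 = 24
Expected project duration μ = 24 days. Critical path: B → F → G.

Backward pass:
LF_G = 24; LS_G = 24−2 = 22
LF_F = LS_G = 22; LS_F = 22−12 = 10
LF_E = LS_G = 22; LS_E = 22−7 = 15
LF_D = LS_E = 15; LS_D = 15−7 = 8
LF_C = LS_G = 22; LS_C = 22−10 = 12
LF_B = min(LS_C=12, LS_E=15, LS_F=10) = 10; LS_B = 10−10 = 0
LF_A = LS_D = 8; LS_A = 8−6 = 2
Slack_D = LS_D − ES_D = 8 − 6 = 2

2 days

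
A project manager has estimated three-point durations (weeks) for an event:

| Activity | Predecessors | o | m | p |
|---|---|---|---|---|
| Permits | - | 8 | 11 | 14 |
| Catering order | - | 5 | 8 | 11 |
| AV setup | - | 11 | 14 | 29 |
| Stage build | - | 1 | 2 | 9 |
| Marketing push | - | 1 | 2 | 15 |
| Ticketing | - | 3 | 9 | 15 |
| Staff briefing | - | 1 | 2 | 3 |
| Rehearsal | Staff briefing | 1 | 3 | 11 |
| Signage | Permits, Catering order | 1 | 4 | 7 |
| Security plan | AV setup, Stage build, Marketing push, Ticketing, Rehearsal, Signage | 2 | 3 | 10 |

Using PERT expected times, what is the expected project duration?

te_Permits = (8 + 4·11 + 14)/6 = 66/6 = 11
te_Catering order = (5 + 4·8 + 11)/6 = 48/6 = 8
te_AV setup = (11 + 4·14 + 29)/6 = 96/6 = 16
te_Stage build = (1 + 4·2 + 9)/6 = 18/6 = 3
te_Marketing push = (1 + 4·2 + 15)/6 = 24/6 = 4
te_Ticketing = (3 + 4·9 + 15)/6 = 54/6 = 9
te_Staff briefing = (1 + 4·2 + 3)/6 = 12/6 = 2
te_Rehearsal = (1 + 4·3 + 11)/6 = 24/6 = 4
te_Signage = (1 + 4·4 + 7)/6 = 24/6 = 4
te_Security plan = (2 + 4·3 + 10)/6 = 24/6 = 4

Forward pass:
ES_Permits = 0; EF_Permits = 11
ES_Catering order = 0; EF_Catering order = 8
ES_AV setup = 0; EF_AV setup = 16
ES_Stage build = 0; EF_Stage build = 3
ES_Marketing push = 0; EF_Marketing push = 4
ES_Ticketing = 0; EF_Ticketing = 9
ES_Staff briefing = 0; EF_Staff briefing = 2
ES_Rehearsal = 2; EF_Rehearsal = 2+4 = 6
ES_Signage = max(EF_Permits=11, EF_Catering order=8) = 11; EF_Signage = 11+4 = 15
ES_Security plan = max(EF_AV setup=16, EF_Stage build=3, EF_Marketing push=4, EF_Ticketing=9, EF_Rehearsal=6, EF_Signage=15) = 16; EF_Security plan = 16+4 = 20
Expected project duration μ = 20 weeks. Critical path: AV setup → Security plan.

20 weeks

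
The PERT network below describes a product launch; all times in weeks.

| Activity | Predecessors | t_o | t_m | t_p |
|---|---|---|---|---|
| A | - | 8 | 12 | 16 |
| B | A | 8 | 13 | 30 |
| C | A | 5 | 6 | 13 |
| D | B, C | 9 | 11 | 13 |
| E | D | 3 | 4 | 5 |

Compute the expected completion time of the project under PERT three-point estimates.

te_A = (8 + 4·12 + 16)/6 = 72/6 = 12
te_B = (8 + 4·13 + 30)/6 = 90/6 = 15
te_C = (5 + 4·6 + 13)/6 = 42/6 = 7
te_D = (9 + 4·11 + 13)/6 = 66/6 = 11
te_E = (3 + 4·4 + 5)/6 = 24/6 = 4

Forward pass:
ES_A = 0; EF_A = 12
ES_B = 12; EF_B = 12+15 = 27
ES_C = 12; EF_C = 12+7 = 19
ES_D = max(EF_B=27, EF_C=19) = 27; EF_D = 27+11 = 38
ES_E = 38; EF_E = 38+4 = 42
Expected project duration μ = 42 weeks. Critical path: A → B → D → E.

42 weeks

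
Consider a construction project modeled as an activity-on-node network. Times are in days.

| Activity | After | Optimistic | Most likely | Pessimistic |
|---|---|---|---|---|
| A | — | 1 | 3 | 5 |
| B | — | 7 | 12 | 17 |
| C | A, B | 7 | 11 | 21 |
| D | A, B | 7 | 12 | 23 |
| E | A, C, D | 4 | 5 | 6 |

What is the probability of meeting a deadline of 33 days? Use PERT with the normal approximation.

te_A = (1 + 4·3 + 5)/6 = 18/6 = 3; σ²_A = ((5−1)/6)² = 0.444
te_B = (7 + 4·12 + 17)/6 = 72/6 = 12; σ²_B = ((17−7)/6)² = 2.778
te_C = (7 + 4·11 + 21)/6 = 72/6 = 12; σ²_C = ((21−7)/6)² = 5.444
te_D = (7 + 4·12 + 23)/6 = 78/6 = 13; σ²_D = ((23−7)/6)² = 7.111
te_E = (4 + 4·5 + 6)/6 = 30/6 = 5; σ²_E = ((6−4)/6)² = 0.111

Forward pass:
ES_A = 0; EF_A = 3
ES_B = 0; EF_B = 12
ES_C = max(EF_A=3, EF_B=12) = 12; EF_C = 12+12 = 24
ES_D = max(EF_A=3, EF_B=12) = 12; EF_D = 12+13 = 25
ES_E = max(EF_A=3, EF_C=24, EF_D=25) = 25; EF_E = 25+5 = 30
Expected project duration μ = 30 days. Critical path: B → D → E.

Variance along critical path = 2.778 + 7.111 + 0.111 = 10.000; σ = √10.000 = 3.162 days.
Z = (33 − 30) / 3.162 = 0.949
P(T ≤ 33) = Φ(0.949) ≈ 0.829

0.829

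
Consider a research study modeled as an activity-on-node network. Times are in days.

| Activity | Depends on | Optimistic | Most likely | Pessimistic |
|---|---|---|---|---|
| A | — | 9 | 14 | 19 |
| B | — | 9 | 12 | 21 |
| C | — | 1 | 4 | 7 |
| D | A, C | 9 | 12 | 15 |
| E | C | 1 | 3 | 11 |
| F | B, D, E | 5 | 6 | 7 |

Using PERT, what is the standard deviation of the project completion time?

te_A = (9 + 4·14 + 19)/6 = 84/6 = 14; σ²_A = ((19−9)/6)² = 2.778
te_B = (9 + 4·12 + 21)/6 = 78/6 = 13; σ²_B = ((21−9)/6)² = 4.000
te_C = (1 + 4·4 + 7)/6 = 24/6 = 4; σ²_C = ((7−1)/6)² = 1.000
te_D = (9 + 4·12 + 15)/6 = 72/6 = 12; σ²_D = ((15−9)/6)² = 1.000
te_E = (1 + 4·3 + 11)/6 = 24/6 = 4; σ²_E = ((11−1)/6)² = 2.778
te_F = (5 + 4·6 + 7)/6 = 36/6 = 6; σ²_F = ((7−5)/6)² = 0.111

Forward pass:
ES_A = 0; EF_A = 14
ES_B = 0; EF_B = 13
ES_C = 0; EF_C = 4
ES_D = max(EF_A=14, EF_C=4) = 14; EF_D = 14+12 = 26
ES_E = 4; EF_E = 4+4 = 8
ES_F = max(EF_B=13, EF_D=26, EF_E=8) = 26; EF_F = 26+6 = 32
Expected project duration μ = 32 days. Critical path: A → D → F.

Variance along critical path = 2.778 + 1.000 + 0.111 = 3.889
σ = √3.889 = 1.972 days

1.97 days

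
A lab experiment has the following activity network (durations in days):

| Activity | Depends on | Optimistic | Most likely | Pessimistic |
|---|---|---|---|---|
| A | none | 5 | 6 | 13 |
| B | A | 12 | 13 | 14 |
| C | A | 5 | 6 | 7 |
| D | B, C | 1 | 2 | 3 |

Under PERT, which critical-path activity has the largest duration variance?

A

te_A = (5 + 4·6 + 13)/6 = 42/6 = 7; σ²_A = ((13−5)/6)² = 1.778
te_B = (12 + 4·13 + 14)/6 = 78/6 = 13; σ²_B = ((14−12)/6)² = 0.111
te_C = (5 + 4·6 + 7)/6 = 36/6 = 6; σ²_C = ((7−5)/6)² = 0.111
te_D = (1 + 4·2 + 3)/6 = 12/6 = 2; σ²_D = ((3−1)/6)² = 0.111

Forward pass:
ES_A = 0; EF_A = 7
ES_B = 7; EF_B = 7+13 = 20
ES_C = 7; EF_C = 7+6 = 13
ES_D = max(EF_B=20, EF_C=13) = 20; EF_D = 20+2 = 22
Expected project duration μ = 22 days. Critical path: A → B → D.

Variances on critical path: σ²_A=1.778, σ²_B=0.111, σ²_D=0.111.
Largest is σ²_A = 1.778.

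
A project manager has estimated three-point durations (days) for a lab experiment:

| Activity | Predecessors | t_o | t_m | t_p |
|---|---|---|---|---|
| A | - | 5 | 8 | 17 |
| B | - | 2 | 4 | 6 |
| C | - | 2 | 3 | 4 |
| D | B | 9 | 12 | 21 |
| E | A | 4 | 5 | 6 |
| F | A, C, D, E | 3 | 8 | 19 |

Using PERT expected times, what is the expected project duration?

26 days

te_A = (5 + 4·8 + 17)/6 = 54/6 = 9
te_B = (2 + 4·4 + 6)/6 = 24/6 = 4
te_C = (2 + 4·3 + 4)/6 = 18/6 = 3
te_D = (9 + 4·12 + 21)/6 = 78/6 = 13
te_E = (4 + 4·5 + 6)/6 = 30/6 = 5
te_F = (3 + 4·8 + 19)/6 = 54/6 = 9

Forward pass:
ES_A = 0; EF_A = 9
ES_B = 0; EF_B = 4
ES_C = 0; EF_C = 3
ES_D = 4; EF_D = 4+13 = 17
ES_E = 9; EF_E = 9+5 = 14
ES_F = max(EF_A=9, EF_C=3, EF_D=17, EF_E=14) = 17; EF_F = 17+9 = 26
Expected project duration μ = 26 days. Critical path: B → D → F.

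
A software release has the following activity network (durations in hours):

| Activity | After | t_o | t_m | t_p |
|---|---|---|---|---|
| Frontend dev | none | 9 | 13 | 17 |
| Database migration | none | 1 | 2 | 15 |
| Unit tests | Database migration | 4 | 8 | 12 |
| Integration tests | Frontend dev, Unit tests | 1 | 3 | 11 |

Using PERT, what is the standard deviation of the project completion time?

te_Frontend dev = (9 + 4·13 + 17)/6 = 78/6 = 13; σ²_Frontend dev = ((17−9)/6)² = 1.778
te_Database migration = (1 + 4·2 + 15)/6 = 24/6 = 4; σ²_Database migration = ((15−1)/6)² = 5.444
te_Unit tests = (4 + 4·8 + 12)/6 = 48/6 = 8; σ²_Unit tests = ((12−4)/6)² = 1.778
te_Integration tests = (1 + 4·3 + 11)/6 = 24/6 = 4; σ²_Integration tests = ((11−1)/6)² = 2.778

Forward pass:
ES_Frontend dev = 0; EF_Frontend dev = 13
ES_Database migration = 0; EF_Database migration = 4
ES_Unit tests = 4; EF_Unit tests = 4+8 = 12
ES_Integration tests = max(EF_Frontend dev=13, EF_Unit tests=12) = 13; EF_Integration tests = 13+4 = 17
Expected project duration μ = 17 hours. Critical path: Frontend dev → Integration tests.

Variance along critical path = 1.778 + 2.778 = 4.556
σ = √4.556 = 2.134 hours

2.13 hours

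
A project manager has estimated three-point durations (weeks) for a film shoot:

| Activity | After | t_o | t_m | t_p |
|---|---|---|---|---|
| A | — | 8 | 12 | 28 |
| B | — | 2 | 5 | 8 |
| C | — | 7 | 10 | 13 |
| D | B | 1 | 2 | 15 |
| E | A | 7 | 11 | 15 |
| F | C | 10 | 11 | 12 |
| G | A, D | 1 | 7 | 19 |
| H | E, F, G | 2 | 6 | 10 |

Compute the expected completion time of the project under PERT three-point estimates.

te_A = (8 + 4·12 + 28)/6 = 84/6 = 14
te_B = (2 + 4·5 + 8)/6 = 30/6 = 5
te_C = (7 + 4·10 + 13)/6 = 60/6 = 10
te_D = (1 + 4·2 + 15)/6 = 24/6 = 4
te_E = (7 + 4·11 + 15)/6 = 66/6 = 11
te_F = (10 + 4·11 + 12)/6 = 66/6 = 11
te_G = (1 + 4·7 + 19)/6 = 48/6 = 8
te_H = (2 + 4·6 + 10)/6 = 36/6 = 6

Forward pass:
ES_A = 0; EF_A = 14
ES_B = 0; EF_B = 5
ES_C = 0; EF_C = 10
ES_D = 5; EF_D = 5+4 = 9
ES_E = 14; EF_E = 14+11 = 25
ES_F = 10; EF_F = 10+11 = 21
ES_G = max(EF_A=14, EF_D=9) = 14; EF_G = 14+8 = 22
ES_H = max(EF_E=25, EF_F=21, EF_G=22) = 25; EF_H = 25+6 = 31
Expected project duration μ = 31 weeks. Critical path: A → E → H.

31 weeks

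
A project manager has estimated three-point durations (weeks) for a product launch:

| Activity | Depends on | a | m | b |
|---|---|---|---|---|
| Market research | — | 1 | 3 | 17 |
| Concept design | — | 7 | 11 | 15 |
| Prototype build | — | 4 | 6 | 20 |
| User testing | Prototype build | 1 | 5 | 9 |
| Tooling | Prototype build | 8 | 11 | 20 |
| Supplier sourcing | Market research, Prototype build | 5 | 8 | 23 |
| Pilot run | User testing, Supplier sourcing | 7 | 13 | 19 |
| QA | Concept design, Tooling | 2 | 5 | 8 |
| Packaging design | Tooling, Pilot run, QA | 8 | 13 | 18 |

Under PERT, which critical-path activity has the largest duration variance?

te_Market research = (1 + 4·3 + 17)/6 = 30/6 = 5; σ²_Market research = ((17−1)/6)² = 7.111
te_Concept design = (7 + 4·11 + 15)/6 = 66/6 = 11; σ²_Concept design = ((15−7)/6)² = 1.778
te_Prototype build = (4 + 4·6 + 20)/6 = 48/6 = 8; σ²_Prototype build = ((20−4)/6)² = 7.111
te_User testing = (1 + 4·5 + 9)/6 = 30/6 = 5; σ²_User testing = ((9−1)/6)² = 1.778
te_Tooling = (8 + 4·11 + 20)/6 = 72/6 = 12; σ²_Tooling = ((20−8)/6)² = 4.000
te_Supplier sourcing = (5 + 4·8 + 23)/6 = 60/6 = 10; σ²_Supplier sourcing = ((23−5)/6)² = 9.000
te_Pilot run = (7 + 4·13 + 19)/6 = 78/6 = 13; σ²_Pilot run = ((19−7)/6)² = 4.000
te_QA = (2 + 4·5 + 8)/6 = 30/6 = 5; σ²_QA = ((8−2)/6)² = 1.000
te_Packaging design = (8 + 4·13 + 18)/6 = 78/6 = 13; σ²_Packaging design = ((18−8)/6)² = 2.778

Forward pass:
ES_Market research = 0; EF_Market research = 5
ES_Concept design = 0; EF_Concept design = 11
ES_Prototype build = 0; EF_Prototype build = 8
ES_User testing = 8; EF_User testing = 8+5 = 13
ES_Tooling = 8; EF_Tooling = 8+12 = 20
ES_Supplier sourcing = max(EF_Market research=5, EF_Prototype build=8) = 8; EF_Supplier sourcing = 8+10 = 18
ES_Pilot run = max(EF_User testing=13, EF_Supplier sourcing=18) = 18; EF_Pilot run = 18+13 = 31
ES_QA = max(EF_Concept design=11, EF_Tooling=20) = 20; EF_QA = 20+5 = 25
ES_Packaging design = max(EF_Tooling=20, EF_Pilot run=31, EF_QA=25) = 31; EF_Packaging design = 31+13 = 44
Expected project duration μ = 44 weeks. Critical path: Prototype build → Supplier sourcing → Pilot run → Packaging design.

Variances on critical path: σ²_Prototype build=7.111, σ²_Supplier sourcing=9.000, σ²_Pilot run=4.000, σ²_Packaging design=2.778.
Largest is σ²_Supplier sourcing = 9.000.

Supplier sourcing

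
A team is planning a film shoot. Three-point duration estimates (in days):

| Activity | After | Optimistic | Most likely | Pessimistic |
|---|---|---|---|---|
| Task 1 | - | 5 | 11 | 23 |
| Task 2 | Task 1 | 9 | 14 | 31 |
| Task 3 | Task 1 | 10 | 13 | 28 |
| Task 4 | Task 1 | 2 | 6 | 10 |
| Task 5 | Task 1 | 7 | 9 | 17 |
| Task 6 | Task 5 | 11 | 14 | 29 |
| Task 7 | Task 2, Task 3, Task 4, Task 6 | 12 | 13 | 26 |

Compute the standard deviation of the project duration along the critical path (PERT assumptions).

5.12 days

te_Task 1 = (5 + 4·11 + 23)/6 = 72/6 = 12; σ²_Task 1 = ((23−5)/6)² = 9.000
te_Task 2 = (9 + 4·14 + 31)/6 = 96/6 = 16; σ²_Task 2 = ((31−9)/6)² = 13.444
te_Task 3 = (10 + 4·13 + 28)/6 = 90/6 = 15; σ²_Task 3 = ((28−10)/6)² = 9.000
te_Task 4 = (2 + 4·6 + 10)/6 = 36/6 = 6; σ²_Task 4 = ((10−2)/6)² = 1.778
te_Task 5 = (7 + 4·9 + 17)/6 = 60/6 = 10; σ²_Task 5 = ((17−7)/6)² = 2.778
te_Task 6 = (11 + 4·14 + 29)/6 = 96/6 = 16; σ²_Task 6 = ((29−11)/6)² = 9.000
te_Task 7 = (12 + 4·13 + 26)/6 = 90/6 = 15; σ²_Task 7 = ((26−12)/6)² = 5.444

Forward pass:
ES_Task 1 = 0; EF_Task 1 = 12
ES_Task 2 = 12; EF_Task 2 = 12+16 = 28
ES_Task 3 = 12; EF_Task 3 = 12+15 = 27
ES_Task 4 = 12; EF_Task 4 = 12+6 = 18
ES_Task 5 = 12; EF_Task 5 = 12+10 = 22
ES_Task 6 = 22; EF_Task 6 = 22+16 = 38
ES_Task 7 = max(EF_Task 2=28, EF_Task 3=27, EF_Task 4=18, EF_Task 6=38) = 38; EF_Task 7 = 38+15 = 53
Expected project duration μ = 53 days. Critical path: Task 1 → Task 5 → Task 6 → Task 7.

Variance along critical path = 9.000 + 2.778 + 9.000 + 5.444 = 26.222
σ = √26.222 = 5.121 days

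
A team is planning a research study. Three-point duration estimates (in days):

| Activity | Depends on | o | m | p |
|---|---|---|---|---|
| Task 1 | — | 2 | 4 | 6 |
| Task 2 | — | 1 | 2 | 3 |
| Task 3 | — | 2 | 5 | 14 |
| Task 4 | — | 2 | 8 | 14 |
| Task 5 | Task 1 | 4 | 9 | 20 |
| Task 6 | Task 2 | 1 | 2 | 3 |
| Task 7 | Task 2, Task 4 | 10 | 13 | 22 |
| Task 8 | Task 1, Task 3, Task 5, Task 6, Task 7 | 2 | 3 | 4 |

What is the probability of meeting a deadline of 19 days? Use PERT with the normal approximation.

0.018

te_Task 1 = (2 + 4·4 + 6)/6 = 24/6 = 4; σ²_Task 1 = ((6−2)/6)² = 0.444
te_Task 2 = (1 + 4·2 + 3)/6 = 12/6 = 2; σ²_Task 2 = ((3−1)/6)² = 0.111
te_Task 3 = (2 + 4·5 + 14)/6 = 36/6 = 6; σ²_Task 3 = ((14−2)/6)² = 4.000
te_Task 4 = (2 + 4·8 + 14)/6 = 48/6 = 8; σ²_Task 4 = ((14−2)/6)² = 4.000
te_Task 5 = (4 + 4·9 + 20)/6 = 60/6 = 10; σ²_Task 5 = ((20−4)/6)² = 7.111
te_Task 6 = (1 + 4·2 + 3)/6 = 12/6 = 2; σ²_Task 6 = ((3−1)/6)² = 0.111
te_Task 7 = (10 + 4·13 + 22)/6 = 84/6 = 14; σ²_Task 7 = ((22−10)/6)² = 4.000
te_Task 8 = (2 + 4·3 + 4)/6 = 18/6 = 3; σ²_Task 8 = ((4−2)/6)² = 0.111

Forward pass:
ES_Task 1 = 0; EF_Task 1 = 4
ES_Task 2 = 0; EF_Task 2 = 2
ES_Task 3 = 0; EF_Task 3 = 6
ES_Task 4 = 0; EF_Task 4 = 8
ES_Task 5 = 4; EF_Task 5 = 4+10 = 14
ES_Task 6 = 2; EF_Task 6 = 2+2 = 4
ES_Task 7 = max(EF_Task 2=2, EF_Task 4=8) = 8; EF_Task 7 = 8+14 = 22
ES_Task 8 = max(EF_Task 1=4, EF_Task 3=6, EF_Task 5=14, EF_Task 6=4, EF_Task 7=22) = 22; EF_Task 8 = 22+3 = 25
Expected project duration μ = 25 days. Critical path: Task 4 → Task 7 → Task 8.

Variance along critical path = 4.000 + 4.000 + 0.111 = 8.111; σ = √8.111 = 2.848 days.
Z = (19 − 25) / 2.848 = -2.107
P(T ≤ 19) = Φ(-2.107) ≈ 0.018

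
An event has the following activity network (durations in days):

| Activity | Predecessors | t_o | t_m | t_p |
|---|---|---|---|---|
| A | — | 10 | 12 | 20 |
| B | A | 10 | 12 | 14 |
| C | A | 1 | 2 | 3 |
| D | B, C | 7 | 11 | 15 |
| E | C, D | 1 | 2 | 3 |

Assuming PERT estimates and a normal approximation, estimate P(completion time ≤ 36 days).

0.188

te_A = (10 + 4·12 + 20)/6 = 78/6 = 13; σ²_A = ((20−10)/6)² = 2.778
te_B = (10 + 4·12 + 14)/6 = 72/6 = 12; σ²_B = ((14−10)/6)² = 0.444
te_C = (1 + 4·2 + 3)/6 = 12/6 = 2; σ²_C = ((3−1)/6)² = 0.111
te_D = (7 + 4·11 + 15)/6 = 66/6 = 11; σ²_D = ((15−7)/6)² = 1.778
te_E = (1 + 4·2 + 3)/6 = 12/6 = 2; σ²_E = ((3−1)/6)² = 0.111

Forward pass:
ES_A = 0; EF_A = 13
ES_B = 13; EF_B = 13+12 = 25
ES_C = 13; EF_C = 13+2 = 15
ES_D = max(EF_B=25, EF_C=15) = 25; EF_D = 25+11 = 36
ES_E = max(EF_C=15, EF_D=36) = 36; EF_E = 36+2 = 38
Expected project duration μ = 38 days. Critical path: A → B → D → E.

Variance along critical path = 2.778 + 0.444 + 1.778 + 0.111 = 5.111; σ = √5.111 = 2.261 days.
Z = (36 − 38) / 2.261 = -0.885
P(T ≤ 36) = Φ(-0.885) ≈ 0.188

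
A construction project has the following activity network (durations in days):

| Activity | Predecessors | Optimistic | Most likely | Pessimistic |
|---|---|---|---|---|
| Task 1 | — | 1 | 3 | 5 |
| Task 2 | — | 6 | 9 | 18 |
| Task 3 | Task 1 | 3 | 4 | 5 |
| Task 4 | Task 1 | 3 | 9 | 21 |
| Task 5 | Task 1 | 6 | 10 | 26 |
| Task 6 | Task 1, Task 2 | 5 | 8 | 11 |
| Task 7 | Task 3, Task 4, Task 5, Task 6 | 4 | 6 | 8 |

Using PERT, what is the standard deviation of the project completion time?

2.33 days

te_Task 1 = (1 + 4·3 + 5)/6 = 18/6 = 3; σ²_Task 1 = ((5−1)/6)² = 0.444
te_Task 2 = (6 + 4·9 + 18)/6 = 60/6 = 10; σ²_Task 2 = ((18−6)/6)² = 4.000
te_Task 3 = (3 + 4·4 + 5)/6 = 24/6 = 4; σ²_Task 3 = ((5−3)/6)² = 0.111
te_Task 4 = (3 + 4·9 + 21)/6 = 60/6 = 10; σ²_Task 4 = ((21−3)/6)² = 9.000
te_Task 5 = (6 + 4·10 + 26)/6 = 72/6 = 12; σ²_Task 5 = ((26−6)/6)² = 11.111
te_Task 6 = (5 + 4·8 + 11)/6 = 48/6 = 8; σ²_Task 6 = ((11−5)/6)² = 1.000
te_Task 7 = (4 + 4·6 + 8)/6 = 36/6 = 6; σ²_Task 7 = ((8−4)/6)² = 0.444

Forward pass:
ES_Task 1 = 0; EF_Task 1 = 3
ES_Task 2 = 0; EF_Task 2 = 10
ES_Task 3 = 3; EF_Task 3 = 3+4 = 7
ES_Task 4 = 3; EF_Task 4 = 3+10 = 13
ES_Task 5 = 3; EF_Task 5 = 3+12 = 15
ES_Task 6 = max(EF_Task 1=3, EF_Task 2=10) = 10; EF_Task 6 = 10+8 = 18
ES_Task 7 = max(EF_Task 3=7, EF_Task 4=13, EF_Task 5=15, EF_Task 6=18) = 18; EF_Task 7 = 18+6 = 24
Expected project duration μ = 24 days. Critical path: Task 2 → Task 6 → Task 7.

Variance along critical path = 4.000 + 1.000 + 0.444 = 5.444
σ = √5.444 = 2.333 days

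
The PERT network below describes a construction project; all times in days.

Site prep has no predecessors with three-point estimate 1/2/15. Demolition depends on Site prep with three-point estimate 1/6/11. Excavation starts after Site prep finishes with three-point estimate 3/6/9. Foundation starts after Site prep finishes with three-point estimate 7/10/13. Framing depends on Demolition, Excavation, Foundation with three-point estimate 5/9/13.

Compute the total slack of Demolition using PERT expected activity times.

4 days

te_Site prep = (1 + 4·2 + 15)/6 = 24/6 = 4
te_Demolition = (1 + 4·6 + 11)/6 = 36/6 = 6
te_Excavation = (3 + 4·6 + 9)/6 = 36/6 = 6
te_Foundation = (7 + 4·10 + 13)/6 = 60/6 = 10
te_Framing = (5 + 4·9 + 13)/6 = 54/6 = 9

Forward pass:
ES_Site prep = 0; EF_Site prep = 4
ES_Demolition = 4; EF_Demolition = 4+6 = 10
ES_Excavation = 4; EF_Excavation = 4+6 = 10
ES_Foundation = 4; EF_Foundation = 4+10 = 14
ES_Framing = max(EF_Demolition=10, EF_Excavation=10, EF_Foundation=14) = 14; EF_Framing = 14+9 = 23
Expected project duration μ = 23 days. Critical path: Site prep → Foundation → Framing.

Backward pass:
LF_Framing = 23; LS_Framing = 23−9 = 14
LF_Foundation = LS_Framing = 14; LS_Foundation = 14−10 = 4
LF_Excavation = LS_Framing = 14; LS_Excavation = 14−6 = 8
LF_Demolition = LS_Framing = 14; LS_Demolition = 14−6 = 8
LF_Site prep = min(LS_Demolition=8, LS_Excavation=8, LS_Foundation=4) = 4; LS_Site prep = 4−4 = 0
Slack_Demolition = LS_Demolition − ES_Demolition = 8 − 4 = 4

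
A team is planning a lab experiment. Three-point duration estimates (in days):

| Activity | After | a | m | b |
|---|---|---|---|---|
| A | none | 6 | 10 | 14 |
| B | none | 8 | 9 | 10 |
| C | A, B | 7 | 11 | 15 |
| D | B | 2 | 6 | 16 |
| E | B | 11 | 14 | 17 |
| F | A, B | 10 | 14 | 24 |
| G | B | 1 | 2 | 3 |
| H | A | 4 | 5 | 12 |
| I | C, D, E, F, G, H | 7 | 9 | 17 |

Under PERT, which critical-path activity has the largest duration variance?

te_A = (6 + 4·10 + 14)/6 = 60/6 = 10; σ²_A = ((14−6)/6)² = 1.778
te_B = (8 + 4·9 + 10)/6 = 54/6 = 9; σ²_B = ((10−8)/6)² = 0.111
te_C = (7 + 4·11 + 15)/6 = 66/6 = 11; σ²_C = ((15−7)/6)² = 1.778
te_D = (2 + 4·6 + 16)/6 = 42/6 = 7; σ²_D = ((16−2)/6)² = 5.444
te_E = (11 + 4·14 + 17)/6 = 84/6 = 14; σ²_E = ((17−11)/6)² = 1.000
te_F = (10 + 4·14 + 24)/6 = 90/6 = 15; σ²_F = ((24−10)/6)² = 5.444
te_G = (1 + 4·2 + 3)/6 = 12/6 = 2; σ²_G = ((3−1)/6)² = 0.111
te_H = (4 + 4·5 + 12)/6 = 36/6 = 6; σ²_H = ((12−4)/6)² = 1.778
te_I = (7 + 4·9 + 17)/6 = 60/6 = 10; σ²_I = ((17−7)/6)² = 2.778

Forward pass:
ES_A = 0; EF_A = 10
ES_B = 0; EF_B = 9
ES_C = max(EF_A=10, EF_B=9) = 10; EF_C = 10+11 = 21
ES_D = 9; EF_D = 9+7 = 16
ES_E = 9; EF_E = 9+14 = 23
ES_F = max(EF_A=10, EF_B=9) = 10; EF_F = 10+15 = 25
ES_G = 9; EF_G = 9+2 = 11
ES_H = 10; EF_H = 10+6 = 16
ES_I = max(EF_C=21, EF_D=16, EF_E=23, EF_F=25, EF_G=11, EF_H=16) = 25; EF_I = 25+10 = 35
Expected project duration μ = 35 days. Critical path: A → F → I.

Variances on critical path: σ²_A=1.778, σ²_F=5.444, σ²_I=2.778.
Largest is σ²_F = 5.444.

F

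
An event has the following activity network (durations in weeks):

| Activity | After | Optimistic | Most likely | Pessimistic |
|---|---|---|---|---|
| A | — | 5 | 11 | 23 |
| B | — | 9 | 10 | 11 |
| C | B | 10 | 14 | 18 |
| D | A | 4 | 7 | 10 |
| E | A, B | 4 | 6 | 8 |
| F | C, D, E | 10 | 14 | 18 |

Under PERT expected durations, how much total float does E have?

te_A = (5 + 4·11 + 23)/6 = 72/6 = 12
te_B = (9 + 4·10 + 11)/6 = 60/6 = 10
te_C = (10 + 4·14 + 18)/6 = 84/6 = 14
te_D = (4 + 4·7 + 10)/6 = 42/6 = 7
te_E = (4 + 4·6 + 8)/6 = 36/6 = 6
te_F = (10 + 4·14 + 18)/6 = 84/6 = 14

Forward pass:
ES_A = 0; EF_A = 12
ES_B = 0; EF_B = 10
ES_C = 10; EF_C = 10+14 = 24
ES_D = 12; EF_D = 12+7 = 19
ES_E = max(EF_A=12, EF_B=10) = 12; EF_E = 12+6 = 18
ES_F = max(EF_C=24, EF_D=19, EF_E=18) = 24; EF_F = 24+14 = 38
Expected project duration μ = 38 weeks. Critical path: B → C → F.

Backward pass:
LF_F = 38; LS_F = 38−14 = 24
LF_E = LS_F = 24; LS_E = 24−6 = 18
LF_D = LS_F = 24; LS_D = 24−7 = 17
LF_C = LS_F = 24; LS_C = 24−14 = 10
LF_B = min(LS_C=10, LS_E=18) = 10; LS_B = 10−10 = 0
LF_A = min(LS_D=17, LS_E=18) = 17; LS_A = 17−12 = 5
Slack_E = LS_E − ES_E = 18 − 12 = 6

6 weeks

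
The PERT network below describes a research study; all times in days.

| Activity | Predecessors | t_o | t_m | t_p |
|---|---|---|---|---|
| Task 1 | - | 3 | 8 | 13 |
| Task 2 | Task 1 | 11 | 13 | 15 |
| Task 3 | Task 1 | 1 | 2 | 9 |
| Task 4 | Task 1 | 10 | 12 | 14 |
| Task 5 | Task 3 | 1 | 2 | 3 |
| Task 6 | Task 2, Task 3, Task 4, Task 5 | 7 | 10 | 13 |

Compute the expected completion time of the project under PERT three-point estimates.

te_Task 1 = (3 + 4·8 + 13)/6 = 48/6 = 8
te_Task 2 = (11 + 4·13 + 15)/6 = 78/6 = 13
te_Task 3 = (1 + 4·2 + 9)/6 = 18/6 = 3
te_Task 4 = (10 + 4·12 + 14)/6 = 72/6 = 12
te_Task 5 = (1 + 4·2 + 3)/6 = 12/6 = 2
te_Task 6 = (7 + 4·10 + 13)/6 = 60/6 = 10

Forward pass:
ES_Task 1 = 0; EF_Task 1 = 8
ES_Task 2 = 8; EF_Task 2 = 8+13 = 21
ES_Task 3 = 8; EF_Task 3 = 8+3 = 11
ES_Task 4 = 8; EF_Task 4 = 8+12 = 20
ES_Task 5 = 11; EF_Task 5 = 11+2 = 13
ES_Task 6 = max(EF_Task 2=21, EF_Task 3=11, EF_Task 4=20, EF_Task 5=13) = 21; EF_Task 6 = 21+10 = 31
Expected project duration μ = 31 days. Critical path: Task 1 → Task 2 → Task 6.

31 days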